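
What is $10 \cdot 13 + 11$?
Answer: $141$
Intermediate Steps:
$10 \cdot 13 + 11 = 130 + 11 = 141$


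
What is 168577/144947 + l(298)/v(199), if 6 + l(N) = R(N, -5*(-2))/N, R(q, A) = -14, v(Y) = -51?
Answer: 83036110/64791309 ≈ 1.2816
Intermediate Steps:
l(N) = -6 - 14/N
168577/144947 + l(298)/v(199) = 168577/144947 + (-6 - 14/298)/(-51) = 168577*(1/144947) + (-6 - 14*1/298)*(-1/51) = 168577/144947 + (-6 - 7/149)*(-1/51) = 168577/144947 - 901/149*(-1/51) = 168577/144947 + 53/447 = 83036110/64791309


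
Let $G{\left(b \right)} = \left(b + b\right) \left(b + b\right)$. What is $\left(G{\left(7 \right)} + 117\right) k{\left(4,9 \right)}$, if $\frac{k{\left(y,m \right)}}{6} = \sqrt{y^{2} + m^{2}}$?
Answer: $1878 \sqrt{97} \approx 18496.0$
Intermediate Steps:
$G{\left(b \right)} = 4 b^{2}$ ($G{\left(b \right)} = 2 b 2 b = 4 b^{2}$)
$k{\left(y,m \right)} = 6 \sqrt{m^{2} + y^{2}}$ ($k{\left(y,m \right)} = 6 \sqrt{y^{2} + m^{2}} = 6 \sqrt{m^{2} + y^{2}}$)
$\left(G{\left(7 \right)} + 117\right) k{\left(4,9 \right)} = \left(4 \cdot 7^{2} + 117\right) 6 \sqrt{9^{2} + 4^{2}} = \left(4 \cdot 49 + 117\right) 6 \sqrt{81 + 16} = \left(196 + 117\right) 6 \sqrt{97} = 313 \cdot 6 \sqrt{97} = 1878 \sqrt{97}$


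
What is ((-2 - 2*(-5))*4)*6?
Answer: 192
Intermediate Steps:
((-2 - 2*(-5))*4)*6 = ((-2 + 10)*4)*6 = (8*4)*6 = 32*6 = 192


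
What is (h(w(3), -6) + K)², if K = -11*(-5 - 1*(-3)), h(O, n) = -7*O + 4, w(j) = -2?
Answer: 1600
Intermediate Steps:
h(O, n) = 4 - 7*O
K = 22 (K = -11*(-5 + 3) = -11*(-2) = 22)
(h(w(3), -6) + K)² = ((4 - 7*(-2)) + 22)² = ((4 + 14) + 22)² = (18 + 22)² = 40² = 1600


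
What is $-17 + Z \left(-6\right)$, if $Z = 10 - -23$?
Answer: $-215$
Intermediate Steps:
$Z = 33$ ($Z = 10 + 23 = 33$)
$-17 + Z \left(-6\right) = -17 + 33 \left(-6\right) = -17 - 198 = -215$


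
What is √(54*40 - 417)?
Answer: √1743 ≈ 41.749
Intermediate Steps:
√(54*40 - 417) = √(2160 - 417) = √1743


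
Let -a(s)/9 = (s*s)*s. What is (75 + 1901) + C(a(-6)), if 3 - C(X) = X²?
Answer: -3777157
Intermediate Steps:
a(s) = -9*s³ (a(s) = -9*s*s*s = -9*s²*s = -9*s³)
C(X) = 3 - X²
(75 + 1901) + C(a(-6)) = (75 + 1901) + (3 - (-9*(-6)³)²) = 1976 + (3 - (-9*(-216))²) = 1976 + (3 - 1*1944²) = 1976 + (3 - 1*3779136) = 1976 + (3 - 3779136) = 1976 - 3779133 = -3777157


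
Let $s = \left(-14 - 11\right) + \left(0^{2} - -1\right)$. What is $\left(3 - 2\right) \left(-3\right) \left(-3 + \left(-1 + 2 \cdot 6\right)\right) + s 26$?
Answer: $-648$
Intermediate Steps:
$s = -24$ ($s = -25 + \left(0 + 1\right) = -25 + 1 = -24$)
$\left(3 - 2\right) \left(-3\right) \left(-3 + \left(-1 + 2 \cdot 6\right)\right) + s 26 = \left(3 - 2\right) \left(-3\right) \left(-3 + \left(-1 + 2 \cdot 6\right)\right) - 624 = 1 \left(-3\right) \left(-3 + \left(-1 + 12\right)\right) - 624 = - 3 \left(-3 + 11\right) - 624 = \left(-3\right) 8 - 624 = -24 - 624 = -648$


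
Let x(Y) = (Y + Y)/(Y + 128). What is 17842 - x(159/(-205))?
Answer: 465337520/26081 ≈ 17842.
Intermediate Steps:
x(Y) = 2*Y/(128 + Y) (x(Y) = (2*Y)/(128 + Y) = 2*Y/(128 + Y))
17842 - x(159/(-205)) = 17842 - 2*159/(-205)/(128 + 159/(-205)) = 17842 - 2*159*(-1/205)/(128 + 159*(-1/205)) = 17842 - 2*(-159)/(205*(128 - 159/205)) = 17842 - 2*(-159)/(205*26081/205) = 17842 - 2*(-159)*205/(205*26081) = 17842 - 1*(-318/26081) = 17842 + 318/26081 = 465337520/26081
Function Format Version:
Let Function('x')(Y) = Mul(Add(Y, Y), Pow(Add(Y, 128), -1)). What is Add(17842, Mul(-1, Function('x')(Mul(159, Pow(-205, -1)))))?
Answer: Rational(465337520, 26081) ≈ 17842.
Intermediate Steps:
Function('x')(Y) = Mul(2, Y, Pow(Add(128, Y), -1)) (Function('x')(Y) = Mul(Mul(2, Y), Pow(Add(128, Y), -1)) = Mul(2, Y, Pow(Add(128, Y), -1)))
Add(17842, Mul(-1, Function('x')(Mul(159, Pow(-205, -1))))) = Add(17842, Mul(-1, Mul(2, Mul(159, Pow(-205, -1)), Pow(Add(128, Mul(159, Pow(-205, -1))), -1)))) = Add(17842, Mul(-1, Mul(2, Mul(159, Rational(-1, 205)), Pow(Add(128, Mul(159, Rational(-1, 205))), -1)))) = Add(17842, Mul(-1, Mul(2, Rational(-159, 205), Pow(Add(128, Rational(-159, 205)), -1)))) = Add(17842, Mul(-1, Mul(2, Rational(-159, 205), Pow(Rational(26081, 205), -1)))) = Add(17842, Mul(-1, Mul(2, Rational(-159, 205), Rational(205, 26081)))) = Add(17842, Mul(-1, Rational(-318, 26081))) = Add(17842, Rational(318, 26081)) = Rational(465337520, 26081)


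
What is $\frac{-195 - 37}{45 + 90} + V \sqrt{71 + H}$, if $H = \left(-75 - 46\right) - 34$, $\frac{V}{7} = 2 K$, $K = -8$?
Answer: $- \frac{232}{135} - 224 i \sqrt{21} \approx -1.7185 - 1026.5 i$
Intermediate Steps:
$V = -112$ ($V = 7 \cdot 2 \left(-8\right) = 7 \left(-16\right) = -112$)
$H = -155$ ($H = -121 - 34 = -155$)
$\frac{-195 - 37}{45 + 90} + V \sqrt{71 + H} = \frac{-195 - 37}{45 + 90} - 112 \sqrt{71 - 155} = - \frac{232}{135} - 112 \sqrt{-84} = \left(-232\right) \frac{1}{135} - 112 \cdot 2 i \sqrt{21} = - \frac{232}{135} - 224 i \sqrt{21}$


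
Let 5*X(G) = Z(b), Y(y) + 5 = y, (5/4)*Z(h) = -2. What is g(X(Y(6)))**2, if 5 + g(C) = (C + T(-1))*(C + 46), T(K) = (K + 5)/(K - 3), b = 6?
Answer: 1665537721/390625 ≈ 4263.8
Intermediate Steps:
Z(h) = -8/5 (Z(h) = (4/5)*(-2) = -8/5)
T(K) = (5 + K)/(-3 + K)
Y(y) = -5 + y
X(G) = -8/25 (X(G) = (1/5)*(-8/5) = -8/25)
g(C) = -5 + (-1 + C)*(46 + C) (g(C) = -5 + (C + (5 - 1)/(-3 - 1))*(C + 46) = -5 + (C + 4/(-4))*(46 + C) = -5 + (C - 1/4*4)*(46 + C) = -5 + (C - 1)*(46 + C) = -5 + (-1 + C)*(46 + C))
g(X(Y(6)))**2 = (-51 + (-8/25)**2 + 45*(-8/25))**2 = (-51 + 64/625 - 72/5)**2 = (-40811/625)**2 = 1665537721/390625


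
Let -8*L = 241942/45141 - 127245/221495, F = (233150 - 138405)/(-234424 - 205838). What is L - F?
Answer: -14500922257343/37866341146824 ≈ -0.38295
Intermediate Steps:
F = -94745/440262 (F = 94745/(-440262) = 94745*(-1/440262) = -94745/440262 ≈ -0.21520)
L = -9568995349/15997609272 (L = -(241942/45141 - 127245/221495)/8 = -(241942*(1/45141) - 127245*1/221495)/8 = -(241942/45141 - 25449/44299)/8 = -⅛*9568995349/1999701159 = -9568995349/15997609272 ≈ -0.59815)
L - F = -9568995349/15997609272 - 1*(-94745/440262) = -9568995349/15997609272 + 94745/440262 = -14500922257343/37866341146824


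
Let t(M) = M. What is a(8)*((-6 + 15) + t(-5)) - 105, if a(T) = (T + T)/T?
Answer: -97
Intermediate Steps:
a(T) = 2 (a(T) = (2*T)/T = 2)
a(8)*((-6 + 15) + t(-5)) - 105 = 2*((-6 + 15) - 5) - 105 = 2*(9 - 5) - 105 = 2*4 - 105 = 8 - 105 = -97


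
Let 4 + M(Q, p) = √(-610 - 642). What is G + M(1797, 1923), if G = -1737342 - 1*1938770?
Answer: -3676116 + 2*I*√313 ≈ -3.6761e+6 + 35.384*I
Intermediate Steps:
M(Q, p) = -4 + 2*I*√313 (M(Q, p) = -4 + √(-610 - 642) = -4 + √(-1252) = -4 + 2*I*√313)
G = -3676112 (G = -1737342 - 1938770 = -3676112)
G + M(1797, 1923) = -3676112 + (-4 + 2*I*√313) = -3676116 + 2*I*√313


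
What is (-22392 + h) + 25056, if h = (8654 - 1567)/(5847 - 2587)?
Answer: 8691727/3260 ≈ 2666.2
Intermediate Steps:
h = 7087/3260 ≈ 2.1739
(-22392 + h) + 25056 = (-22392 + 7087/3260) + 25056 = -72990833/3260 + 25056 = 8691727/3260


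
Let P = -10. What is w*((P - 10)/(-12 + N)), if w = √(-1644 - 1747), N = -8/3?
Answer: 15*I*√3391/11 ≈ 79.408*I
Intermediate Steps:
N = -8/3 (N = -8*⅓ = -8/3 ≈ -2.6667)
w = I*√3391 (w = √(-3391) = I*√3391 ≈ 58.232*I)
w*((P - 10)/(-12 + N)) = (I*√3391)*((-10 - 10)/(-12 - 8/3)) = (I*√3391)*(-20/(-44/3)) = (I*√3391)*(-20*(-3/44)) = (I*√3391)*(15/11) = 15*I*√3391/11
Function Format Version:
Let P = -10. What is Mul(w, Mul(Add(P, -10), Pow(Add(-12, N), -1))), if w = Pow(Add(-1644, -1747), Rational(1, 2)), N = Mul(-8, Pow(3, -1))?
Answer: Mul(Rational(15, 11), I, Pow(3391, Rational(1, 2))) ≈ Mul(79.408, I)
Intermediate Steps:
N = Rational(-8, 3) (N = Mul(-8, Rational(1, 3)) = Rational(-8, 3) ≈ -2.6667)
w = Mul(I, Pow(3391, Rational(1, 2))) (w = Pow(-3391, Rational(1, 2)) = Mul(I, Pow(3391, Rational(1, 2))) ≈ Mul(58.232, I))
Mul(w, Mul(Add(P, -10), Pow(Add(-12, N), -1))) = Mul(Mul(I, Pow(3391, Rational(1, 2))), Mul(Add(-10, -10), Pow(Add(-12, Rational(-8, 3)), -1))) = Mul(Mul(I, Pow(3391, Rational(1, 2))), Mul(-20, Pow(Rational(-44, 3), -1))) = Mul(Mul(I, Pow(3391, Rational(1, 2))), Mul(-20, Rational(-3, 44))) = Mul(Mul(I, Pow(3391, Rational(1, 2))), Rational(15, 11)) = Mul(Rational(15, 11), I, Pow(3391, Rational(1, 2)))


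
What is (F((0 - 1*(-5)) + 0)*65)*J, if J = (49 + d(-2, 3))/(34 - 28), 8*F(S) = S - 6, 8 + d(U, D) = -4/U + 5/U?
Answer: -1755/32 ≈ -54.844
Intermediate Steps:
d(U, D) = -8 + 1/U (d(U, D) = -8 + (-4/U + 5/U) = -8 + 1/U)
F(S) = -¾ + S/8 (F(S) = (S - 6)/8 = (-6 + S)/8 = -¾ + S/8)
J = 27/4 (J = (49 + (-8 + 1/(-2)))/(34 - 28) = (49 + (-8 - ½))/6 = (49 - 17/2)*(⅙) = (81/2)*(⅙) = 27/4 ≈ 6.7500)
(F((0 - 1*(-5)) + 0)*65)*J = ((-¾ + ((0 - 1*(-5)) + 0)/8)*65)*(27/4) = ((-¾ + ((0 + 5) + 0)/8)*65)*(27/4) = ((-¾ + (5 + 0)/8)*65)*(27/4) = ((-¾ + (⅛)*5)*65)*(27/4) = ((-¾ + 5/8)*65)*(27/4) = -⅛*65*(27/4) = -65/8*27/4 = -1755/32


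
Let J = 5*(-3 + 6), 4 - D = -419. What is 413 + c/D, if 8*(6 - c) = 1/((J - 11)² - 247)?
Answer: 322854841/781704 ≈ 413.01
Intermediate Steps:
D = 423 (D = 4 - 1*(-419) = 4 + 419 = 423)
J = 15 (J = 5*3 = 15)
c = 11089/1848 (c = 6 - 1/(8*((15 - 11)² - 247)) = 6 - 1/(8*(4² - 247)) = 6 - 1/(8*(16 - 247)) = 6 - ⅛/(-231) = 6 - ⅛*(-1/231) = 6 + 1/1848 = 11089/1848 ≈ 6.0005)
413 + c/D = 413 + (11089/1848)/423 = 413 + (11089/1848)*(1/423) = 413 + 11089/781704 = 322854841/781704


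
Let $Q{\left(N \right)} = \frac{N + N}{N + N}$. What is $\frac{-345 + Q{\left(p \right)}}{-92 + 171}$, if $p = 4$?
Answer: $- \frac{344}{79} \approx -4.3544$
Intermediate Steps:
$Q{\left(N \right)} = 1$ ($Q{\left(N \right)} = \frac{2 N}{2 N} = 2 N \frac{1}{2 N} = 1$)
$\frac{-345 + Q{\left(p \right)}}{-92 + 171} = \frac{-345 + 1}{-92 + 171} = - \frac{344}{79}$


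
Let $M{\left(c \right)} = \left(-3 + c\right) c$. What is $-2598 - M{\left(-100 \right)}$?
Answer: $-12898$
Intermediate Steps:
$M{\left(c \right)} = c \left(-3 + c\right)$
$-2598 - M{\left(-100 \right)} = -2598 - - 100 \left(-3 - 100\right) = -2598 - \left(-100\right) \left(-103\right) = -2598 - 10300 = -12898$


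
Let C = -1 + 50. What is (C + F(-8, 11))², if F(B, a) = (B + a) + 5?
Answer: 3249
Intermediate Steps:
C = 49
F(B, a) = 5 + B + a
(C + F(-8, 11))² = (49 + (5 - 8 + 11))² = (49 + 8)² = 57² = 3249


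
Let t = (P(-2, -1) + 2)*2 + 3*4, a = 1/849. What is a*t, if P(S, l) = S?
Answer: 4/283 ≈ 0.014134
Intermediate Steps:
a = 1/849 ≈ 0.0011779
t = 12 (t = (-2 + 2)*2 + 3*4 = 0*2 + 12 = 0 + 12 = 12)
a*t = (1/849)*12 = 4/283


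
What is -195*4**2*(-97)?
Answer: 302640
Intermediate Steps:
-195*4**2*(-97) = -195*16*(-97) = -3120*(-97) = 302640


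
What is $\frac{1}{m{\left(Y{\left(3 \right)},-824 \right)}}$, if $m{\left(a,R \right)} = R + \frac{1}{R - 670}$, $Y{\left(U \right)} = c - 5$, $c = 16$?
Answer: $- \frac{1494}{1231057} \approx -0.0012136$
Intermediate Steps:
$Y{\left(U \right)} = 11$ ($Y{\left(U \right)} = 16 - 5 = 11$)
$m{\left(a,R \right)} = R + \frac{1}{-670 + R}$
$\frac{1}{m{\left(Y{\left(3 \right)},-824 \right)}} = \frac{1}{\frac{1}{-670 - 824} \left(1 + \left(-824\right)^{2} - -552080\right)} = \frac{1}{\frac{1}{-1494} \left(1 + 678976 + 552080\right)} = \frac{1}{\left(- \frac{1}{1494}\right) 1231057} = \frac{1}{- \frac{1231057}{1494}} = - \frac{1494}{1231057}$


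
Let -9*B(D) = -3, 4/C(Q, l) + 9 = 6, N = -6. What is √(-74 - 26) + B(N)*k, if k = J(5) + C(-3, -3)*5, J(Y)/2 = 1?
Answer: -14/9 + 10*I ≈ -1.5556 + 10.0*I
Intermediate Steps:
C(Q, l) = -4/3 (C(Q, l) = 4/(-9 + 6) = 4/(-3) = 4*(-⅓) = -4/3)
J(Y) = 2 (J(Y) = 2*1 = 2)
B(D) = ⅓ (B(D) = -⅑*(-3) = ⅓)
k = -14/3 (k = 2 - 4/3*5 = 2 - 20/3 = -14/3 ≈ -4.6667)
√(-74 - 26) + B(N)*k = √(-74 - 26) + (⅓)*(-14/3) = √(-100) - 14/9 = 10*I - 14/9 = -14/9 + 10*I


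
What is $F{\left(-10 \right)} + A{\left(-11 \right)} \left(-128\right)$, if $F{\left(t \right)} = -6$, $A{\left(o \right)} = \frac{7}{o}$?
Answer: $\frac{830}{11} \approx 75.455$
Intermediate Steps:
$F{\left(-10 \right)} + A{\left(-11 \right)} \left(-128\right) = -6 + \frac{7}{-11} \left(-128\right) = -6 + 7 \left(- \frac{1}{11}\right) \left(-128\right) = -6 - - \frac{896}{11} = -6 + \frac{896}{11} = \frac{830}{11}$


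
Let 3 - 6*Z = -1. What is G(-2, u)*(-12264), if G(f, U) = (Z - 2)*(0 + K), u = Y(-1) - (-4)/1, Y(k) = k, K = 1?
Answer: 16352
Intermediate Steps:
Z = ⅔ (Z = ½ - ⅙*(-1) = ½ + ⅙ = ⅔ ≈ 0.66667)
u = 3 (u = -1 - (-4)/1 = -1 - (-4) = -1 - 1*(-4) = -1 + 4 = 3)
G(f, U) = -4/3 (G(f, U) = (⅔ - 2)*(0 + 1) = -4/3*1 = -4/3)
G(-2, u)*(-12264) = -4/3*(-12264) = 16352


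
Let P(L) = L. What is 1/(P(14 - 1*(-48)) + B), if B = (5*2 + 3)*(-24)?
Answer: -1/250 ≈ -0.0040000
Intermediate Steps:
B = -312 (B = (10 + 3)*(-24) = 13*(-24) = -312)
1/(P(14 - 1*(-48)) + B) = 1/((14 - 1*(-48)) - 312) = 1/((14 + 48) - 312) = 1/(62 - 312) = 1/(-250) = -1/250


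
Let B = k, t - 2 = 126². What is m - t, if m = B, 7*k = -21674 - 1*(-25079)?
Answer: -107741/7 ≈ -15392.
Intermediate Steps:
k = 3405/7 (k = (-21674 - 1*(-25079))/7 = (-21674 + 25079)/7 = (⅐)*3405 = 3405/7 ≈ 486.43)
t = 15878 (t = 2 + 126² = 2 + 15876 = 15878)
B = 3405/7 ≈ 486.43
m = 3405/7 ≈ 486.43
m - t = 3405/7 - 1*15878 = 3405/7 - 15878 = -107741/7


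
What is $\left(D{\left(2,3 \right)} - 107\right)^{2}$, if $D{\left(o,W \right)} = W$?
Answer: $10816$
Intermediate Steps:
$\left(D{\left(2,3 \right)} - 107\right)^{2} = \left(3 - 107\right)^{2} = \left(-104\right)^{2} = 10816$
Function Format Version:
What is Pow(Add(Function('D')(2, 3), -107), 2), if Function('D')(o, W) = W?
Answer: 10816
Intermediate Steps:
Pow(Add(Function('D')(2, 3), -107), 2) = Pow(Add(3, -107), 2) = Pow(-104, 2) = 10816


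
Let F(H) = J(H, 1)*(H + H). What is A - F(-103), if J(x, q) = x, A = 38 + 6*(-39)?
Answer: -21414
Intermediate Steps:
A = -196 (A = 38 - 234 = -196)
F(H) = 2*H² (F(H) = H*(H + H) = H*(2*H) = 2*H²)
A - F(-103) = -196 - 2*(-103)² = -196 - 2*10609 = -196 - 1*21218 = -196 - 21218 = -21414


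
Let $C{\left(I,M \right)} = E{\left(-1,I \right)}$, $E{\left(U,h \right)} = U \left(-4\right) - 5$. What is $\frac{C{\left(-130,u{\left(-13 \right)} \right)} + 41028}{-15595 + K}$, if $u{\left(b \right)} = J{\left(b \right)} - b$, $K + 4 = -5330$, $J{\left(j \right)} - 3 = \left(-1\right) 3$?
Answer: $- \frac{41027}{20929} \approx -1.9603$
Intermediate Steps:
$J{\left(j \right)} = 0$ ($J{\left(j \right)} = 3 - 3 = 0$)
$K = -5334$ ($K = -4 - 5330 = -5334$)
$E{\left(U,h \right)} = -5 - 4 U$ ($E{\left(U,h \right)} = - 4 U - 5 = -5 - 4 U$)
$u{\left(b \right)} = - b$ ($u{\left(b \right)} = 0 - b = - b$)
$C{\left(I,M \right)} = -1$ ($C{\left(I,M \right)} = -5 - -4 = -5 + 4 = -1$)
$\frac{C{\left(-130,u{\left(-13 \right)} \right)} + 41028}{-15595 + K} = \frac{-1 + 41028}{-15595 - 5334} = \frac{41027}{-20929} = 41027 \left(- \frac{1}{20929}\right) = - \frac{41027}{20929}$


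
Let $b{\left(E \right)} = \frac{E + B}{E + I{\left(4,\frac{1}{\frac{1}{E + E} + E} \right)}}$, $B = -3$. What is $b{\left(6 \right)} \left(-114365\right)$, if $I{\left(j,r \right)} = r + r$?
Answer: $- \frac{8348645}{154} \approx -54212.0$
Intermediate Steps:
$I{\left(j,r \right)} = 2 r$
$b{\left(E \right)} = \frac{-3 + E}{E + \frac{2}{E + \frac{1}{2 E}}}$ ($b{\left(E \right)} = \frac{E - 3}{E + \frac{2}{\frac{1}{E + E} + E}} = \frac{-3 + E}{E + \frac{2}{\frac{1}{2 E} + E}} = \frac{-3 + E}{E + \frac{2}{E + \frac{1}{2 E}}}$)
$b{\left(6 \right)} \left(-114365\right) = \frac{\left(1 + 2 \cdot 6^{2}\right) \left(-3 + 6\right)}{6 \left(5 + 2 \cdot 6^{2}\right)} \left(-114365\right) = \frac{1}{6} \frac{1}{5 + 2 \cdot 36} \left(1 + 2 \cdot 36\right) 3 \left(-114365\right) = \frac{1}{6} \frac{1}{5 + 72} \left(1 + 72\right) 3 \left(-114365\right) = \frac{1}{6} \cdot \frac{1}{77} \cdot 73 \cdot 3 \left(-114365\right) = \frac{73}{154} \left(-114365\right) = - \frac{8348645}{154}$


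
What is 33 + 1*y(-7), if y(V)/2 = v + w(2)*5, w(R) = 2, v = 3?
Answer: 59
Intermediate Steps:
y(V) = 26 (y(V) = 2*(3 + 2*5) = 2*(3 + 10) = 2*13 = 26)
33 + 1*y(-7) = 33 + 1*26 = 33 + 26 = 59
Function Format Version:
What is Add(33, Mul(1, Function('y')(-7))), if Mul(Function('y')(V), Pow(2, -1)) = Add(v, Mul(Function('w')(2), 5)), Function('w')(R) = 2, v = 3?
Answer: 59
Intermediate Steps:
Function('y')(V) = 26 (Function('y')(V) = Mul(2, Add(3, Mul(2, 5))) = Mul(2, Add(3, 10)) = Mul(2, 13) = 26)
Add(33, Mul(1, Function('y')(-7))) = Add(33, Mul(1, 26)) = Add(33, 26) = 59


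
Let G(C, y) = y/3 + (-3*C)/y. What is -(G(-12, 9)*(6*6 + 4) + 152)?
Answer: -432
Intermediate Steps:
G(C, y) = y/3 - 3*C/y (G(C, y) = y*(1/3) - 3*C/y = y/3 - 3*C/y)
-(G(-12, 9)*(6*6 + 4) + 152) = -(((1/3)*9 - 3*(-12)/9)*(6*6 + 4) + 152) = -((3 - 3*(-12)*1/9)*(36 + 4) + 152) = -((3 + 4)*40 + 152) = -(7*40 + 152) = -(280 + 152) = -1*432 = -432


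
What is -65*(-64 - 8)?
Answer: 4680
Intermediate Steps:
-65*(-64 - 8) = -65*(-72) = 4680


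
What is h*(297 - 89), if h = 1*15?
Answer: 3120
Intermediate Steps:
h = 15
h*(297 - 89) = 15*(297 - 89) = 15*208 = 3120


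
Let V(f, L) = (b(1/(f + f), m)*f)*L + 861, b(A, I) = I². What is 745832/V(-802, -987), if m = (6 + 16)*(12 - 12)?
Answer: 745832/861 ≈ 866.24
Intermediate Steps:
m = 0 (m = 22*0 = 0)
V(f, L) = 861 (V(f, L) = (0²*f)*L + 861 = (0*f)*L + 861 = 0*L + 861 = 0 + 861 = 861)
745832/V(-802, -987) = 745832/861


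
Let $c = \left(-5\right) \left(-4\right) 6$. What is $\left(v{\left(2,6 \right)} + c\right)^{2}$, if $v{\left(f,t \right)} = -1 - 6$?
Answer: $12769$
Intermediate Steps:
$c = 120$ ($c = 20 \cdot 6 = 120$)
$v{\left(f,t \right)} = -7$ ($v{\left(f,t \right)} = -1 - 6 = -7$)
$\left(v{\left(2,6 \right)} + c\right)^{2} = \left(-7 + 120\right)^{2} = 113^{2} = 12769$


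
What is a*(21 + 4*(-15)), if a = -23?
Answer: 897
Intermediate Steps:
a*(21 + 4*(-15)) = -23*(21 + 4*(-15)) = -23*(21 - 60) = -23*(-39) = 897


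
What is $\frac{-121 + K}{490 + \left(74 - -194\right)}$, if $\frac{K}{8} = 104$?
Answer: $\frac{711}{758} \approx 0.93799$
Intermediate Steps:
$K = 832$ ($K = 8 \cdot 104 = 832$)
$\frac{-121 + K}{490 + \left(74 - -194\right)} = \frac{-121 + 832}{490 + \left(74 - -194\right)} = \frac{711}{490 + \left(74 + 194\right)} = \frac{711}{490 + 268} = \frac{711}{758}$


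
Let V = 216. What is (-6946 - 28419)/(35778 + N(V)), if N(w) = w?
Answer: -35365/35994 ≈ -0.98252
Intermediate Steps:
(-6946 - 28419)/(35778 + N(V)) = (-6946 - 28419)/(35778 + 216) = -35365/35994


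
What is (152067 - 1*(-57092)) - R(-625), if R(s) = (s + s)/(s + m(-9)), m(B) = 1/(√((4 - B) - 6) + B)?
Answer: 6048297767909/28917501 + 1250*√7/28917501 ≈ 2.0916e+5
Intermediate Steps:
m(B) = 1/(B + √(-2 - B)) (m(B) = 1/(√(-2 - B) + B) = 1/(B + √(-2 - B)))
R(s) = 2*s/(s + 1/(-9 + √7)) (R(s) = (s + s)/(s + 1/(-9 + √(-2 - 1*(-9)))) = (2*s)/(s + 1/(-9 + √(-2 + 9))) = (2*s)/(s + 1/(-9 + √7)) = 2*s/(s + 1/(-9 + √7)))
(152067 - 1*(-57092)) - R(-625) = (152067 - 1*(-57092)) - 2*(-625)*(9 - √7)/(-1 - 625*(9 - √7)) = (152067 + 57092) - 2*(-625)*(9 - √7)/(-1 + (-5625 + 625*√7)) = 209159 - 2*(-625)*(9 - √7)/(-5626 + 625*√7) = 209159 - (-1250)*(9 - √7)/(-5626 + 625*√7) = 209159 + 1250*(9 - √7)/(-5626 + 625*√7)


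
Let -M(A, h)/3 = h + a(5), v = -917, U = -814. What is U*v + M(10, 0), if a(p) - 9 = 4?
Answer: 746399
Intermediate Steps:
a(p) = 13 (a(p) = 9 + 4 = 13)
M(A, h) = -39 - 3*h (M(A, h) = -3*(h + 13) = -3*(13 + h) = -39 - 3*h)
U*v + M(10, 0) = -814*(-917) + (-39 - 3*0) = 746438 + (-39 + 0) = 746438 - 39 = 746399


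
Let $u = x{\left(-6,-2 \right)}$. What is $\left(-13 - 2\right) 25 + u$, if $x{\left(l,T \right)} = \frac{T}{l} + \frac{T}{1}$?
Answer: $- \frac{1130}{3} \approx -376.67$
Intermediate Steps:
$x{\left(l,T \right)} = T + \frac{T}{l}$ ($x{\left(l,T \right)} = \frac{T}{l} + T 1 = \frac{T}{l} + T = T + \frac{T}{l}$)
$u = - \frac{5}{3}$ ($u = -2 - \frac{2}{-6} = -2 - - \frac{1}{3} = -2 + \frac{1}{3} = - \frac{5}{3} \approx -1.6667$)
$\left(-13 - 2\right) 25 + u = \left(-13 - 2\right) 25 - \frac{5}{3} = \left(-15\right) 25 - \frac{5}{3} = -375 - \frac{5}{3} = - \frac{1130}{3}$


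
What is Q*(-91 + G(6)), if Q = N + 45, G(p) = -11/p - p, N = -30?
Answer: -2965/2 ≈ -1482.5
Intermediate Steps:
G(p) = -p - 11/p
Q = 15 (Q = -30 + 45 = 15)
Q*(-91 + G(6)) = 15*(-91 + (-1*6 - 11/6)) = 15*(-91 + (-6 - 11*⅙)) = 15*(-91 + (-6 - 11/6)) = 15*(-91 - 47/6) = 15*(-593/6) = -2965/2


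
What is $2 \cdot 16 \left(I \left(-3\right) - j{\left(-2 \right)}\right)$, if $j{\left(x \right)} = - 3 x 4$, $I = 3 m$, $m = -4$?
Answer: $384$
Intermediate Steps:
$I = -12$ ($I = 3 \left(-4\right) = -12$)
$j{\left(x \right)} = - 12 x$
$2 \cdot 16 \left(I \left(-3\right) - j{\left(-2 \right)}\right) = 2 \cdot 16 \left(\left(-12\right) \left(-3\right) - \left(-12\right) \left(-2\right)\right) = 32 \left(36 - 24\right) = 32 \cdot 12 = 384$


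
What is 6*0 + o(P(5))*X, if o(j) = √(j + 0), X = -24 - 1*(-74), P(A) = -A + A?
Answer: 0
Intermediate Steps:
P(A) = 0
X = 50 (X = -24 + 74 = 50)
o(j) = √j
6*0 + o(P(5))*X = 6*0 + √0*50 = 0 + 0*50 = 0 + 0 = 0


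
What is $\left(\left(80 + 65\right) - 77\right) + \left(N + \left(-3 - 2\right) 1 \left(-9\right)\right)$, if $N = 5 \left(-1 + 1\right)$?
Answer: $113$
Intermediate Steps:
$N = 0$ ($N = 5 \cdot 0 = 0$)
$\left(\left(80 + 65\right) - 77\right) + \left(N + \left(-3 - 2\right) 1 \left(-9\right)\right) = \left(\left(80 + 65\right) - 77\right) + \left(0 + \left(-3 - 2\right) 1 \left(-9\right)\right) = \left(145 - 77\right) + \left(0 + \left(-5\right) 1 \left(-9\right)\right) = 68 + \left(0 - -45\right) = 68 + \left(0 + 45\right) = 68 + 45 = 113$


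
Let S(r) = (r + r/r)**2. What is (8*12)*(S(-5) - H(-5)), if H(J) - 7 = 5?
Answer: 384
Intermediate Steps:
H(J) = 12 (H(J) = 7 + 5 = 12)
S(r) = (1 + r)**2 (S(r) = (r + 1)**2 = (1 + r)**2)
(8*12)*(S(-5) - H(-5)) = (8*12)*((1 - 5)**2 - 1*12) = 96*((-4)**2 - 12) = 96*(16 - 12) = 96*4 = 384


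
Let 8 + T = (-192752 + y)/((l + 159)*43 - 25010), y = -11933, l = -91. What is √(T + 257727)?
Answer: √13968625717626/7362 ≈ 507.67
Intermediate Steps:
T = 27997/22086 (T = -8 + (-192752 - 11933)/((-91 + 159)*43 - 25010) = -8 - 204685/(68*43 - 25010) = -8 - 204685/(2924 - 25010) = -8 - 204685/(-22086) = -8 - 204685*(-1/22086) = -8 + 204685/22086 = 27997/22086 ≈ 1.2676)
√(T + 257727) = √(27997/22086 + 257727) = √(5692186519/22086) = √13968625717626/7362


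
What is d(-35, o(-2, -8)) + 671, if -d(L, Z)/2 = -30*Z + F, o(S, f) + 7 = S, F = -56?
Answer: 243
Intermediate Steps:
o(S, f) = -7 + S
d(L, Z) = 112 + 60*Z (d(L, Z) = -2*(-30*Z - 56) = -2*(-56 - 30*Z) = 112 + 60*Z)
d(-35, o(-2, -8)) + 671 = (112 + 60*(-7 - 2)) + 671 = (112 + 60*(-9)) + 671 = (112 - 540) + 671 = -428 + 671 = 243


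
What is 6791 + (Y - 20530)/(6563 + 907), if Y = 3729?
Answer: 50711969/7470 ≈ 6788.8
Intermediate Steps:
6791 + (Y - 20530)/(6563 + 907) = 6791 + (3729 - 20530)/(6563 + 907) = 6791 - 16801/7470 = 50711969/7470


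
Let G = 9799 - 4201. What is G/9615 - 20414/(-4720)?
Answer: 125821/25640 ≈ 4.9072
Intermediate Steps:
G = 5598
G/9615 - 20414/(-4720) = 5598/9615 - 20414/(-4720) = 5598*(1/9615) - 20414*(-1/4720) = 1866/3205 + 173/40 = 125821/25640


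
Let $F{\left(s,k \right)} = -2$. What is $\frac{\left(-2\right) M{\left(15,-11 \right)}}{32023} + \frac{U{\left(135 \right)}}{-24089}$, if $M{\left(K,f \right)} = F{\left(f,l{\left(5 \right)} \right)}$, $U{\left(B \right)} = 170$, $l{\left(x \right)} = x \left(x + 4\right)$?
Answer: $- \frac{314562}{45376591} \approx -0.0069323$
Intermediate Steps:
$l{\left(x \right)} = x \left(4 + x\right)$
$M{\left(K,f \right)} = -2$
$\frac{\left(-2\right) M{\left(15,-11 \right)}}{32023} + \frac{U{\left(135 \right)}}{-24089} = \frac{\left(-2\right) \left(-2\right)}{32023} + \frac{170}{-24089} = 4 \cdot \frac{1}{32023} + 170 \left(- \frac{1}{24089}\right) = \frac{4}{32023} - \frac{10}{1417} = - \frac{314562}{45376591}$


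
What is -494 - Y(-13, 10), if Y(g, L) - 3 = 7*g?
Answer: -406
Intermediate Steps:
Y(g, L) = 3 + 7*g
-494 - Y(-13, 10) = -494 - (3 + 7*(-13)) = -494 - (3 - 91) = -494 - 1*(-88) = -494 + 88 = -406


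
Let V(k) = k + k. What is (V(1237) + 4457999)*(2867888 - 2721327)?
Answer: 653731383353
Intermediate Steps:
V(k) = 2*k
(V(1237) + 4457999)*(2867888 - 2721327) = (2*1237 + 4457999)*(2867888 - 2721327) = (2474 + 4457999)*146561 = 4460473*146561 = 653731383353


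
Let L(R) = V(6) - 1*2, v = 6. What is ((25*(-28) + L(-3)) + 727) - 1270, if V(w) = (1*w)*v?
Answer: -1209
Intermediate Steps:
V(w) = 6*w (V(w) = (1*w)*6 = w*6 = 6*w)
L(R) = 34 (L(R) = 6*6 - 1*2 = 36 - 2 = 34)
((25*(-28) + L(-3)) + 727) - 1270 = ((25*(-28) + 34) + 727) - 1270 = ((-700 + 34) + 727) - 1270 = (-666 + 727) - 1270 = 61 - 1270 = -1209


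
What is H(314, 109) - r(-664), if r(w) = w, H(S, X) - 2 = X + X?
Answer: 884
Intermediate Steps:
H(S, X) = 2 + 2*X (H(S, X) = 2 + (X + X) = 2 + 2*X)
H(314, 109) - r(-664) = (2 + 2*109) - 1*(-664) = (2 + 218) + 664 = 220 + 664 = 884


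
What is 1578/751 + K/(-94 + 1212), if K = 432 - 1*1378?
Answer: 12253/9763 ≈ 1.2550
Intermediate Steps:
K = -946 (K = 432 - 1378 = -946)
1578/751 + K/(-94 + 1212) = 1578/751 - 946/(-94 + 1212) = 1578*(1/751) - 946/1118 = 1578/751 - 946*1/1118 = 1578/751 - 11/13 = 12253/9763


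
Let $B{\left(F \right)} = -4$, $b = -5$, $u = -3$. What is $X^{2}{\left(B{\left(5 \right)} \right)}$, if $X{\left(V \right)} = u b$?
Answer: $225$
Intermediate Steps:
$X{\left(V \right)} = 15$ ($X{\left(V \right)} = \left(-3\right) \left(-5\right) = 15$)
$X^{2}{\left(B{\left(5 \right)} \right)} = 15^{2} = 225$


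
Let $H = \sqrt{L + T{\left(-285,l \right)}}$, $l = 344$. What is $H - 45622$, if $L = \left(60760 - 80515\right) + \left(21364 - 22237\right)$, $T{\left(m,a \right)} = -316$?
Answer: $-45622 + 4 i \sqrt{1309} \approx -45622.0 + 144.72 i$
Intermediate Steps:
$L = -20628$ ($L = -19755 - 873 = -20628$)
$H = 4 i \sqrt{1309}$ ($H = \sqrt{-20628 - 316} = \sqrt{-20944} = 4 i \sqrt{1309} \approx 144.72 i$)
$H - 45622 = 4 i \sqrt{1309} - 45622 = -45622 + 4 i \sqrt{1309}$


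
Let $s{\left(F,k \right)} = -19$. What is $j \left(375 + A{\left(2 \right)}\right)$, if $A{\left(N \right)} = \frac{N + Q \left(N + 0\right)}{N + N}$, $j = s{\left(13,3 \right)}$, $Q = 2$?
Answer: $- \frac{14307}{2} \approx -7153.5$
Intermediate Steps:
$j = -19$
$A{\left(N \right)} = \frac{3}{2}$ ($A{\left(N \right)} = \frac{N + 2 \left(N + 0\right)}{N + N} = \frac{N + 2 N}{2 N} = 3 N \frac{1}{2 N} = \frac{3}{2}$)
$j \left(375 + A{\left(2 \right)}\right) = - 19 \left(375 + \frac{3}{2}\right) = \left(-19\right) \frac{753}{2} = - \frac{14307}{2}$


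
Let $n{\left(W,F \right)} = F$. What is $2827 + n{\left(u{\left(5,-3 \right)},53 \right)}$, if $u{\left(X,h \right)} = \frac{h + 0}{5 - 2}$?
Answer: $2880$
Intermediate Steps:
$u{\left(X,h \right)} = \frac{h}{3}$
$2827 + n{\left(u{\left(5,-3 \right)},53 \right)} = 2827 + 53 = 2880$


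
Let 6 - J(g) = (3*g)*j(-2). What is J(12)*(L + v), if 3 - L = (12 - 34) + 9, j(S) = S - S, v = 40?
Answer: 336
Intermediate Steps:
j(S) = 0
J(g) = 6 (J(g) = 6 - 3*g*0 = 6 - 1*0 = 6 + 0 = 6)
L = 16 (L = 3 - ((12 - 34) + 9) = 3 - (-22 + 9) = 3 - 1*(-13) = 3 + 13 = 16)
J(12)*(L + v) = 6*(16 + 40) = 6*56 = 336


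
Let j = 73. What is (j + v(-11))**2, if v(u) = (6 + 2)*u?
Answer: 225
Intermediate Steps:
v(u) = 8*u
(j + v(-11))**2 = (73 + 8*(-11))**2 = (73 - 88)**2 = (-15)**2 = 225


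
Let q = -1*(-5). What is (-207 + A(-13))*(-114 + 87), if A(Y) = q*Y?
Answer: 7344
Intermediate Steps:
q = 5
A(Y) = 5*Y
(-207 + A(-13))*(-114 + 87) = (-207 + 5*(-13))*(-114 + 87) = (-207 - 65)*(-27) = -272*(-27) = 7344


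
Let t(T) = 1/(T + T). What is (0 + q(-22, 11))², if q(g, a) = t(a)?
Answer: 1/484 ≈ 0.0020661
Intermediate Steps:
t(T) = 1/(2*T)
q(g, a) = 1/(2*a)
(0 + q(-22, 11))² = (0 + (½)/11)² = (0 + (½)*(1/11))² = (0 + 1/22)² = (1/22)² = 1/484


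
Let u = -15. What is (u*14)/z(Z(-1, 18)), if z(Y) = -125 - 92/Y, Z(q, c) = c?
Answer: 1890/1171 ≈ 1.6140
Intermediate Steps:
(u*14)/z(Z(-1, 18)) = (-15*14)/(-125 - 92/18) = -210/(-125 - 92*1/18) = -210/(-125 - 46/9) = -210/(-1171/9) = -210*(-9/1171) = 1890/1171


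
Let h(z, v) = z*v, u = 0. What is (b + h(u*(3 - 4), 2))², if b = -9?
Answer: 81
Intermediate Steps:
h(z, v) = v*z
(b + h(u*(3 - 4), 2))² = (-9 + 2*(0*(3 - 4)))² = (-9 + 2*(0*(-1)))² = (-9 + 2*0)² = (-9 + 0)² = (-9)² = 81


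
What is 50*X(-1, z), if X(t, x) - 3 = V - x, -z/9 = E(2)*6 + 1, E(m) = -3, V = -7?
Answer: -7850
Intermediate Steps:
z = 153 (z = -9*(-3*6 + 1) = -9*(-18 + 1) = -9*(-17) = 153)
X(t, x) = -4 - x (X(t, x) = 3 + (-7 - x) = -4 - x)
50*X(-1, z) = 50*(-4 - 1*153) = 50*(-4 - 153) = 50*(-157) = -7850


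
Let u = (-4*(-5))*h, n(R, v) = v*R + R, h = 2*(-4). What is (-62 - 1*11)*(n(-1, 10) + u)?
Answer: 12483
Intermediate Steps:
h = -8
n(R, v) = R + R*v (n(R, v) = R*v + R = R + R*v)
u = -160 (u = -4*(-5)*(-8) = 20*(-8) = -160)
(-62 - 1*11)*(n(-1, 10) + u) = (-62 - 1*11)*(-(1 + 10) - 160) = (-62 - 11)*(-1*11 - 160) = -73*(-11 - 160) = -73*(-171) = 12483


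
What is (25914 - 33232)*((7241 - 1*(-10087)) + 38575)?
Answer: -409098154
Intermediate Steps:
(25914 - 33232)*((7241 - 1*(-10087)) + 38575) = -7318*((7241 + 10087) + 38575) = -7318*(17328 + 38575) = -7318*55903 = -409098154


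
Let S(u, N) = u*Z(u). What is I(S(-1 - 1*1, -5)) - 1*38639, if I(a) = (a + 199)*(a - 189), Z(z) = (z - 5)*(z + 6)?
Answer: -72554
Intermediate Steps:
Z(z) = (-5 + z)*(6 + z)
S(u, N) = u*(-30 + u + u²)
I(a) = (-189 + a)*(199 + a) (I(a) = (199 + a)*(-189 + a) = (-189 + a)*(199 + a))
I(S(-1 - 1*1, -5)) - 1*38639 = (-37611 + ((-1 - 1*1)*(-30 + (-1 - 1*1) + (-1 - 1*1)²))² + 10*((-1 - 1*1)*(-30 + (-1 - 1*1) + (-1 - 1*1)²))) - 1*38639 = (-37611 + ((-1 - 1)*(-30 + (-1 - 1) + (-1 - 1)²))² + 10*((-1 - 1)*(-30 + (-1 - 1) + (-1 - 1)²))) - 38639 = (-37611 + (-2*(-30 - 2 + (-2)²))² + 10*(-2*(-30 - 2 + (-2)²))) - 38639 = (-37611 + (-2*(-30 - 2 + 4))² + 10*(-2*(-30 - 2 + 4))) - 38639 = (-37611 + (-2*(-28))² + 10*(-2*(-28))) - 38639 = (-37611 + 56² + 10*56) - 38639 = (-37611 + 3136 + 560) - 38639 = -33915 - 38639 = -72554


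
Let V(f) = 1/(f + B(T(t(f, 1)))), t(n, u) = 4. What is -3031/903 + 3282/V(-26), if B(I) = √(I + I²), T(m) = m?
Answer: -11008261/129 + 6564*√5 ≈ -70658.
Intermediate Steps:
V(f) = 1/(f + 2*√5) (V(f) = 1/(f + √(4*(1 + 4))) = 1/(f + √(4*5)) = 1/(f + √20) = 1/(f + 2*√5))
-3031/903 + 3282/V(-26) = -3031/903 + 3282/(1/(-26 + 2*√5)) = -3031*1/903 + 3282*(-26 + 2*√5) = -433/129 + (-85332 + 6564*√5) = -11008261/129 + 6564*√5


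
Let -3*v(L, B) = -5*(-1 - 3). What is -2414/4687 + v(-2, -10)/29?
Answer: -303758/407769 ≈ -0.74493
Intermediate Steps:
v(L, B) = -20/3 (v(L, B) = -(-5)*(-1 - 3)/3 = -(-5)*(-4)/3 = -⅓*20 = -20/3)
-2414/4687 + v(-2, -10)/29 = -2414/4687 - 20/3/29 = -2414*1/4687 - 20/3*1/29 = -2414/4687 - 20/87 = -303758/407769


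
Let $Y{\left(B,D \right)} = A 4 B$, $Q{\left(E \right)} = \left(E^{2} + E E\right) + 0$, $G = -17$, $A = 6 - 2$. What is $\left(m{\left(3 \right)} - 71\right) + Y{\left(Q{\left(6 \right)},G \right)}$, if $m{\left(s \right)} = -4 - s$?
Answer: $1074$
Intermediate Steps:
$A = 4$
$Q{\left(E \right)} = 2 E^{2}$ ($Q{\left(E \right)} = \left(E^{2} + E^{2}\right) + 0 = 2 E^{2} + 0 = 2 E^{2}$)
$Y{\left(B,D \right)} = 16 B$ ($Y{\left(B,D \right)} = 4 \cdot 4 B = 16 B$)
$\left(m{\left(3 \right)} - 71\right) + Y{\left(Q{\left(6 \right)},G \right)} = \left(\left(-4 - 3\right) - 71\right) + 16 \cdot 2 \cdot 6^{2} = \left(\left(-4 - 3\right) - 71\right) + 16 \cdot 2 \cdot 36 = \left(-7 - 71\right) + 16 \cdot 72 = -78 + 1152 = 1074$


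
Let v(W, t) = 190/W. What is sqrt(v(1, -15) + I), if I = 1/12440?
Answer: sqrt(7350799110)/6220 ≈ 13.784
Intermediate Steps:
I = 1/12440 ≈ 8.0386e-5
sqrt(v(1, -15) + I) = sqrt(190/1 + 1/12440) = sqrt(190*1 + 1/12440) = sqrt(190 + 1/12440) = sqrt(2363601/12440) = sqrt(7350799110)/6220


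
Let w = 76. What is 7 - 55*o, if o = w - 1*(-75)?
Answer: -8298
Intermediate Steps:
o = 151 (o = 76 - 1*(-75) = 76 + 75 = 151)
7 - 55*o = 7 - 55*151 = 7 - 8305 = -8298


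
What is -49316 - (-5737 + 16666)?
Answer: -60245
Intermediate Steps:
-49316 - (-5737 + 16666) = -49316 - 1*10929 = -49316 - 10929 = -60245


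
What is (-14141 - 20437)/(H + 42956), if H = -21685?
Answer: -34578/21271 ≈ -1.6256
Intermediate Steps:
(-14141 - 20437)/(H + 42956) = (-14141 - 20437)/(-21685 + 42956) = -34578/21271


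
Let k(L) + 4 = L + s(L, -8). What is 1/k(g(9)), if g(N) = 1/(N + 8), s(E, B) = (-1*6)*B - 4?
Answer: 17/681 ≈ 0.024963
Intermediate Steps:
s(E, B) = -4 - 6*B (s(E, B) = -6*B - 4 = -4 - 6*B)
g(N) = 1/(8 + N)
k(L) = 40 + L (k(L) = -4 + (L + (-4 - 6*(-8))) = -4 + (L + (-4 + 48)) = -4 + (L + 44) = -4 + (44 + L) = 40 + L)
1/k(g(9)) = 1/(40 + 1/(8 + 9)) = 1/(40 + 1/17) = 1/(681/17) = 17/681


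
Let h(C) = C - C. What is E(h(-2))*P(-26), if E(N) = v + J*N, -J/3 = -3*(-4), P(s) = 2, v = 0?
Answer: 0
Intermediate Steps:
h(C) = 0
J = -36 (J = -(-9)*(-4) = -3*12 = -36)
E(N) = -36*N (E(N) = 0 - 36*N = -36*N)
E(h(-2))*P(-26) = -36*0*2 = 0*2 = 0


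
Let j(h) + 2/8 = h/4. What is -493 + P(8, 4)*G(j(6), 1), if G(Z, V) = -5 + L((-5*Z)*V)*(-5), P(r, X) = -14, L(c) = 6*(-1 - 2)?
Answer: -1683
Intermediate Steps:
L(c) = -18 (L(c) = 6*(-3) = -18)
j(h) = -1/4 + h/4
G(Z, V) = 85 (G(Z, V) = -5 - 18*(-5) = -5 + 90 = 85)
-493 + P(8, 4)*G(j(6), 1) = -493 - 14*85 = -493 - 1190 = -1683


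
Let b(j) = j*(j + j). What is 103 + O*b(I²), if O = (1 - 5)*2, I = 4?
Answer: -3993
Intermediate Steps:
O = -8 (O = -4*2 = -8)
b(j) = 2*j² (b(j) = j*(2*j) = 2*j²)
103 + O*b(I²) = 103 - 16*(4²)² = 103 - 16*16² = 103 - 16*256 = 103 - 8*512 = 103 - 4096 = -3993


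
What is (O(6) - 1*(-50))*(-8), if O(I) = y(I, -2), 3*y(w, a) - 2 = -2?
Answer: -400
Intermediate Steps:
y(w, a) = 0 (y(w, a) = 2/3 + (1/3)*(-2) = 2/3 - 2/3 = 0)
O(I) = 0
(O(6) - 1*(-50))*(-8) = (0 - 1*(-50))*(-8) = (0 + 50)*(-8) = 50*(-8) = -400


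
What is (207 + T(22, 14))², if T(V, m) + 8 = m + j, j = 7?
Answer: 48400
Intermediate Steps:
T(V, m) = -1 + m (T(V, m) = -8 + (m + 7) = -8 + (7 + m) = -1 + m)
(207 + T(22, 14))² = (207 + (-1 + 14))² = (207 + 13)² = 220² = 48400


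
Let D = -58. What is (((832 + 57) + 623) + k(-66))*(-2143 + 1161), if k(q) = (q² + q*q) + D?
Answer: -9983012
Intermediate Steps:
k(q) = -58 + 2*q² (k(q) = (q² + q*q) - 58 = (q² + q²) - 58 = 2*q² - 58 = -58 + 2*q²)
(((832 + 57) + 623) + k(-66))*(-2143 + 1161) = (((832 + 57) + 623) + (-58 + 2*(-66)²))*(-2143 + 1161) = ((889 + 623) + (-58 + 2*4356))*(-982) = (1512 + (-58 + 8712))*(-982) = (1512 + 8654)*(-982) = 10166*(-982) = -9983012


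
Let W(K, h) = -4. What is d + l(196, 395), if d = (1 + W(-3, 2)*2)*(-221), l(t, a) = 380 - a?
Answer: 1532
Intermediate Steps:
d = 1547 (d = (1 - 4*2)*(-221) = (1 - 8)*(-221) = -7*(-221) = 1547)
d + l(196, 395) = 1547 + (380 - 1*395) = 1547 + (380 - 395) = 1547 - 15 = 1532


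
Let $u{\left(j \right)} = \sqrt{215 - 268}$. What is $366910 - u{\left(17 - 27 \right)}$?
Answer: $366910 - i \sqrt{53} \approx 3.6691 \cdot 10^{5} - 7.2801 i$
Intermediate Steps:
$u{\left(j \right)} = i \sqrt{53}$ ($u{\left(j \right)} = \sqrt{-53} = i \sqrt{53}$)
$366910 - u{\left(17 - 27 \right)} = 366910 - i \sqrt{53}$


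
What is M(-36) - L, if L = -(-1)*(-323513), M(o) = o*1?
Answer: 323477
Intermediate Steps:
M(o) = o
L = -323513 (L = -1*323513 = -323513)
M(-36) - L = -36 - 1*(-323513) = -36 + 323513 = 323477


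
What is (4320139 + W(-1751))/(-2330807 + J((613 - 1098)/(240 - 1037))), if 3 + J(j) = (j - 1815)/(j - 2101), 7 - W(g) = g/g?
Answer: -723197457174/390180246365 ≈ -1.8535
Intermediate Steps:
W(g) = 6 (W(g) = 7 - g/g = 7 - 1*1 = 7 - 1 = 6)
J(j) = -3 + (-1815 + j)/(-2101 + j) (J(j) = -3 + (j - 1815)/(j - 2101) = -3 + (-1815 + j)/(-2101 + j))
(4320139 + W(-1751))/(-2330807 + J((613 - 1098)/(240 - 1037))) = (4320139 + 6)/(-2330807 + 2*(2244 - (613 - 1098)/(240 - 1037))/(-2101 + (613 - 1098)/(240 - 1037))) = 4320145/(-2330807 + 2*(2244 - (-485)/(-797))/(-2101 - 485/(-797))) = 4320145/(-2330807 + 2*(2244 - (-485)*(-1)/797)/(-2101 - 485*(-1/797))) = 4320145/(-2330807 + 2*(2244 - 1*485/797)/(-2101 + 485/797)) = 4320145/(-2330807 + 2*(2244 - 485/797)/(-1674012/797)) = 4320145/(-2330807 + 2*(-797/1674012)*(1787983/797)) = 4320145/(-2330807 - 1787983/837006) = 4320145/(-1950901231825/837006) = 4320145*(-837006/1950901231825) = -723197457174/390180246365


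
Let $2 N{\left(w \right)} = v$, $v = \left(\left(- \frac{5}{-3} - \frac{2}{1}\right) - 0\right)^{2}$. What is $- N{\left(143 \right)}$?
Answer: $- \frac{1}{18} \approx -0.055556$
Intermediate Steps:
$v = \frac{1}{9}$ ($v = \left(\left(\left(-5\right) \left(- \frac{1}{3}\right) - 2\right) + 0\right)^{2} = \left(\left(\frac{5}{3} - 2\right) + 0\right)^{2} = \left(- \frac{1}{3} + 0\right)^{2} = \left(- \frac{1}{3}\right)^{2} = \frac{1}{9} \approx 0.11111$)
$N{\left(w \right)} = \frac{1}{18}$ ($N{\left(w \right)} = \frac{1}{2} \cdot \frac{1}{9} = \frac{1}{18}$)
$- N{\left(143 \right)} = \left(-1\right) \frac{1}{18} = - \frac{1}{18}$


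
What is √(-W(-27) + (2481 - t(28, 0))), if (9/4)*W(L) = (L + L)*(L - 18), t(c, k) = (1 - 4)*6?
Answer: √1419 ≈ 37.670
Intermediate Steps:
t(c, k) = -18 (t(c, k) = -3*6 = -18)
W(L) = 8*L*(-18 + L)/9 (W(L) = 4*((L + L)*(L - 18))/9 = 4*((2*L)*(-18 + L))/9 = 4*(2*L*(-18 + L))/9 = 8*L*(-18 + L)/9)
√(-W(-27) + (2481 - t(28, 0))) = √(-8*(-27)*(-18 - 27)/9 + (2481 - 1*(-18))) = √(-8*(-27)*(-45)/9 + (2481 + 18)) = √(-1*1080 + 2499) = √(-1080 + 2499) = √1419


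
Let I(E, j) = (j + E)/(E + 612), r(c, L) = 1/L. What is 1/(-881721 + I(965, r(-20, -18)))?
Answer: -28386/25028514937 ≈ -1.1341e-6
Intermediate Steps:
I(E, j) = (E + j)/(612 + E)
1/(-881721 + I(965, r(-20, -18))) = 1/(-881721 + (965 + 1/(-18))/(612 + 965)) = 1/(-881721 + (965 - 1/18)/1577) = 1/(-881721 + (1/1577)*(17369/18)) = 1/(-881721 + 17369/28386) = 1/(-25028514937/28386) = -28386/25028514937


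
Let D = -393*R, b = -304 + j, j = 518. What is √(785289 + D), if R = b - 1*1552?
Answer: √1311123 ≈ 1145.0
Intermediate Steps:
b = 214 (b = -304 + 518 = 214)
R = -1338 (R = 214 - 1*1552 = 214 - 1552 = -1338)
D = 525834 (D = -393*(-1338) = 525834)
√(785289 + D) = √(785289 + 525834) = √1311123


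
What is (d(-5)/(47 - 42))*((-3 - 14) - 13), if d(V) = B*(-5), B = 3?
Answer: 90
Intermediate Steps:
d(V) = -15 (d(V) = 3*(-5) = -15)
(d(-5)/(47 - 42))*((-3 - 14) - 13) = (-15/(47 - 42))*((-3 - 14) - 13) = (-15/5)*(-17 - 13) = ((1/5)*(-15))*(-30) = -3*(-30) = 90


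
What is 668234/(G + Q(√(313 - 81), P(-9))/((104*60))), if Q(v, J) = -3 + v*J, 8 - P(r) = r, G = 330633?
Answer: 1228983084430320960/608083940002434263 - 20253217920*√58/608083940002434263 ≈ 2.0211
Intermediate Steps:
P(r) = 8 - r
Q(v, J) = -3 + J*v
668234/(G + Q(√(313 - 81), P(-9))/((104*60))) = 668234/(330633 + (-3 + (8 - 1*(-9))*√(313 - 81))/((104*60))) = 668234/(330633 + (-3 + (8 + 9)*√232)/6240) = 668234/(330633 + (-3 + 17*(2*√58))*(1/6240)) = 668234/(330633 + (-3 + 34*√58)*(1/6240)) = 668234/(330633 + (-1/2080 + 17*√58/3120)) = 668234/(687716639/2080 + 17*√58/3120)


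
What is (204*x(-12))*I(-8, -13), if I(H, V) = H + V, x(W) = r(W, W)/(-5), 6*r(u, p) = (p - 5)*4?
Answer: -48552/5 ≈ -9710.4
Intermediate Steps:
r(u, p) = -10/3 + 2*p/3 (r(u, p) = ((p - 5)*4)/6 = ((-5 + p)*4)/6 = (-20 + 4*p)/6 = -10/3 + 2*p/3)
x(W) = 2/3 - 2*W/15 (x(W) = (-10/3 + 2*W/3)/(-5) = (-10/3 + 2*W/3)*(-1/5) = 2/3 - 2*W/15)
(204*x(-12))*I(-8, -13) = (204*(2/3 - 2/15*(-12)))*(-8 - 13) = (204*(2/3 + 8/5))*(-21) = (204*(34/15))*(-21) = (2312/5)*(-21) = -48552/5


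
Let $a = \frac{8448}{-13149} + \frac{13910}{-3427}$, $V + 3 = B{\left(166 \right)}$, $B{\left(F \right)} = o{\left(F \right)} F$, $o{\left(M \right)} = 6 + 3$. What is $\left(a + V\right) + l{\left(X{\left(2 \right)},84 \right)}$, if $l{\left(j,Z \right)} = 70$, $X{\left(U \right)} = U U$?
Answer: $\frac{23376446539}{15020541} \approx 1556.3$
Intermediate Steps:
$o{\left(M \right)} = 9$
$X{\left(U \right)} = U^{2}$
$B{\left(F \right)} = 9 F$
$V = 1491$ ($V = -3 + 9 \cdot 166 = -3 + 1494 = 1491$)
$a = - \frac{70617962}{15020541}$ ($a = 8448 \left(- \frac{1}{13149}\right) + 13910 \left(- \frac{1}{3427}\right) = - \frac{2816}{4383} - \frac{13910}{3427} = - \frac{70617962}{15020541} \approx -4.7014$)
$\left(a + V\right) + l{\left(X{\left(2 \right)},84 \right)} = \left(- \frac{70617962}{15020541} + 1491\right) + 70 = \frac{22325008669}{15020541} + 70 = \frac{23376446539}{15020541}$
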